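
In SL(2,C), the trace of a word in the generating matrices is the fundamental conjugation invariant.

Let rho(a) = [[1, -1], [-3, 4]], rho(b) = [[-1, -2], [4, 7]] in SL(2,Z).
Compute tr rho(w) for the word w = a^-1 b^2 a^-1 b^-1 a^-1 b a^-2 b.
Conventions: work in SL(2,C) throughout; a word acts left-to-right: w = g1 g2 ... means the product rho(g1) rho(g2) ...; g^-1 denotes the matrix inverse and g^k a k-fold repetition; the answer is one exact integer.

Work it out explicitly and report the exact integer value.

rho(a^-1) = [[4, 1], [3, 1]]
... * rho(b) = [[-1, -2], [4, 7]]  ->  [[0, -1], [1, 1]]
... * rho(b) = [[-1, -2], [4, 7]]  ->  [[-4, -7], [3, 5]]
... * rho(a^-1) = [[4, 1], [3, 1]]  ->  [[-37, -11], [27, 8]]
... * rho(b^-1) = [[7, 2], [-4, -1]]  ->  [[-215, -63], [157, 46]]
... * rho(a^-1) = [[4, 1], [3, 1]]  ->  [[-1049, -278], [766, 203]]
... * rho(b) = [[-1, -2], [4, 7]]  ->  [[-63, 152], [46, -111]]
... * rho(a^-1) = [[4, 1], [3, 1]]  ->  [[204, 89], [-149, -65]]
... * rho(a^-1) = [[4, 1], [3, 1]]  ->  [[1083, 293], [-791, -214]]
... * rho(b) = [[-1, -2], [4, 7]]  ->  [[89, -115], [-65, 84]]
tr = 89 + 84 = 173

173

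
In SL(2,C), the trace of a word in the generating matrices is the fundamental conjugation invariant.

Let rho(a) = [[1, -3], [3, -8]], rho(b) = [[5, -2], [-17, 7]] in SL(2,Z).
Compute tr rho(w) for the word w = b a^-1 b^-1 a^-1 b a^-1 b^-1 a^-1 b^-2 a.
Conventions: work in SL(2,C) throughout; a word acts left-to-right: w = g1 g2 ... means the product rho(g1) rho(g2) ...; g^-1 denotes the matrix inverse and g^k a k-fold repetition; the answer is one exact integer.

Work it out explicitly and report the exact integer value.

rho(b) = [[5, -2], [-17, 7]]
... * rho(a^-1) = [[-8, 3], [-3, 1]]  ->  [[-34, 13], [115, -44]]
... * rho(b^-1) = [[7, 2], [17, 5]]  ->  [[-17, -3], [57, 10]]
... * rho(a^-1) = [[-8, 3], [-3, 1]]  ->  [[145, -54], [-486, 181]]
... * rho(b) = [[5, -2], [-17, 7]]  ->  [[1643, -668], [-5507, 2239]]
... * rho(a^-1) = [[-8, 3], [-3, 1]]  ->  [[-11140, 4261], [37339, -14282]]
... * rho(b^-1) = [[7, 2], [17, 5]]  ->  [[-5543, -975], [18579, 3268]]
... * rho(a^-1) = [[-8, 3], [-3, 1]]  ->  [[47269, -17604], [-158436, 59005]]
... * rho(b^-1) = [[7, 2], [17, 5]]  ->  [[31615, 6518], [-105967, -21847]]
... * rho(b^-1) = [[7, 2], [17, 5]]  ->  [[332111, 95820], [-1113168, -321169]]
... * rho(a) = [[1, -3], [3, -8]]  ->  [[619571, -1762893], [-2076675, 5908856]]
tr = 619571 + 5908856 = 6528427

6528427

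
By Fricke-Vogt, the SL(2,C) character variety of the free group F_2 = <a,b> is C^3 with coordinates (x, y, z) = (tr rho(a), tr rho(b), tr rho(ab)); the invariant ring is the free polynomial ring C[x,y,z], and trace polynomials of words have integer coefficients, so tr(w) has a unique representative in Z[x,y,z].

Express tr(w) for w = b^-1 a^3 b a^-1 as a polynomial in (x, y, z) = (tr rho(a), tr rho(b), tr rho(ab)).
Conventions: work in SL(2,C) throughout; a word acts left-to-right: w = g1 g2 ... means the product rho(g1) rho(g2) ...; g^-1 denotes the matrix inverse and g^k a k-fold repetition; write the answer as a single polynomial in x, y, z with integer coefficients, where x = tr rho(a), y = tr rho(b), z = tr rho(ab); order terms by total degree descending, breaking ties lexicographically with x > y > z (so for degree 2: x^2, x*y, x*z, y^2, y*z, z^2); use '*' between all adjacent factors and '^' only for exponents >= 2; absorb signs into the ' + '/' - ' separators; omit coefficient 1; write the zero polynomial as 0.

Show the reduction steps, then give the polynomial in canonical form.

tr(a^2) = tr(a)*tr(a) - tr(1) = x^2 - 2
tr(a^3) = tr(a)*tr(a^2) - tr(a) = x^3 - 3*x
tr(b a^2) = tr(a)*tr(b a) - tr(b) = x*z - y
tr(a^2 b a) = tr(a)*tr(b a^2) - tr(b a) = x^2*z - x*y - z
tr(a^3 b a) = tr(a)*tr(a^2 b a) - tr(a^2 b) = x^3*z - x^2*y - 2*x*z + y
tr(b a b a) = tr(a b)*tr(a b) - tr(1)   [split at repeated a] = z^2 - 2
tr(b a b) = tr(b)*tr(a b) - tr(a) = y*z - x
tr(a b a b a) = tr(a)*tr(b a b a) - tr(b a b) = x*z^2 - y*z - x
tr(a^3 b a b) = tr(a)*tr(a b a b a) - tr(a b a b) = x^2*z^2 - x*y*z - x^2 - z^2 + 2
tr(b^-1 a^3 b a) = tr(a^3 b a)*tr(b) - tr(a^3 b a b) = x^3*y*z - x^2*y^2 - x^2*z^2 - x*y*z + x^2 + y^2 + z^2 - 2
tr(b^-1 a^3 b a^-1) = tr(b^-1 a^3 b)*tr(a) - tr(b^-1 a^3 b a) = -x^3*y*z + x^4 + x^2*y^2 + x^2*z^2 + x*y*z - 4*x^2 - y^2 - z^2 + 2

-x^3*y*z + x^4 + x^2*y^2 + x^2*z^2 + x*y*z - 4*x^2 - y^2 - z^2 + 2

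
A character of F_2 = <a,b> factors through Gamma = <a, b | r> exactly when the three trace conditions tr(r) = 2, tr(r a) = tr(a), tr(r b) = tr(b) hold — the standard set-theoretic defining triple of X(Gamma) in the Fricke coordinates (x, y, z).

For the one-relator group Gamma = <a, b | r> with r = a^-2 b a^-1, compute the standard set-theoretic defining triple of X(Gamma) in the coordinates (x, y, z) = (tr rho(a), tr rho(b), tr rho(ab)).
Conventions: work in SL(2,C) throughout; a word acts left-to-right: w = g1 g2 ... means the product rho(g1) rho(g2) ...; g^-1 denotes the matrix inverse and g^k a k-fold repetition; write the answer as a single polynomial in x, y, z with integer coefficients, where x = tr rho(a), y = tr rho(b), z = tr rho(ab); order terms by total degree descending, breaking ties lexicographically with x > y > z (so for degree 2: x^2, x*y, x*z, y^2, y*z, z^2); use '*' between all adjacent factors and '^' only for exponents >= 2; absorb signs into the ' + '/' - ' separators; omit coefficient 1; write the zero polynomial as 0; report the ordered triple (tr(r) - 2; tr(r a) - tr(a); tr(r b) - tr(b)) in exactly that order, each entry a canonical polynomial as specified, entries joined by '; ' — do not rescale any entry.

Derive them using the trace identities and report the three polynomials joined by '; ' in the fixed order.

use: tr(a^-1 b) = tr(b) * tr(a) - tr(b a) = x*y - z
tr(a^-1 b a^-1) = tr(a^-1 b) * tr(a) - tr(a^-1 b a) = x^2*y - x*z - y
tr(a^-2 b a^-1) = tr(a^-1 b a^-1) * tr(a) - tr(a^-1 b) = x^3*y - x^2*z - 2*x*y + z
tr(b^2) = tr(b) * tr(b) - tr(1) = y^2 - 2
use: tr(b^2 a) = tr(b) * tr(a b) - tr(a) = y*z - x
apply: tr(b a^-1 b) = tr(b^2) * tr(a) - tr(b^2 a) = x*y^2 - y*z - x
tr(b a b a) = tr(b a) * tr(b a) - tr(1) = z^2 - 2
tr(b a^-1 b a) = tr(b a b) * tr(a) - tr(b a b a) = x*y*z - x^2 - z^2 + 2
use: tr(a^-1 b a^-1 b) = tr(b a^-1 b) * tr(a) - tr(b a^-1 b a) = x^2*y^2 - 2*x*y*z + z^2 - 2
tr(a^-2 b a^-1 b) = tr(a^-1 b a^-1 b) * tr(a) - tr(a^-1 b a^-1 b a) = x^3*y^2 - 2*x^2*y*z - x*y^2 + x*z^2 + y*z - x
assemble the triple (tr(r) - 2; tr(r a) - x; tr(r b) - y)

x^3*y - x^2*z - 2*x*y + z - 2; x^2*y - x*z - x - y; x^3*y^2 - 2*x^2*y*z - x*y^2 + x*z^2 + y*z - x - y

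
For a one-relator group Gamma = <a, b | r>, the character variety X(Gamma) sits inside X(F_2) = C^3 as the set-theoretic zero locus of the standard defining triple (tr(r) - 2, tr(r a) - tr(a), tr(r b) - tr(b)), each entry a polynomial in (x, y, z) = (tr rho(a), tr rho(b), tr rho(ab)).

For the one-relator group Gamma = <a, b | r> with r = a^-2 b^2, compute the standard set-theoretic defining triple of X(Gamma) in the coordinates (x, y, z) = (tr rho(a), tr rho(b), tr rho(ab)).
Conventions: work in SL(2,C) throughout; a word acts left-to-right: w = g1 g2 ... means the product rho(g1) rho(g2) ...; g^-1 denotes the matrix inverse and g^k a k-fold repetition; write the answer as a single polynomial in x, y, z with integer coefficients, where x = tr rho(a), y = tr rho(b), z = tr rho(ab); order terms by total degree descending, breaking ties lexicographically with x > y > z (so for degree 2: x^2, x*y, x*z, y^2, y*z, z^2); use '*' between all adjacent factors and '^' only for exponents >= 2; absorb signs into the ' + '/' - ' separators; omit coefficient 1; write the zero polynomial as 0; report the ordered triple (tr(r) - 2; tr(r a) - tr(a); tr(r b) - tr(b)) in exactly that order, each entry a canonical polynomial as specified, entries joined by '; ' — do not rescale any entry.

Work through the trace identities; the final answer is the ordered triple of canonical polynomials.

x^2*y^2 - x*y*z - x^2 - y^2; x*y^2 - y*z - 2*x; x^2*y^3 - x*y^2*z - 2*x^2*y - y^3 + x*z + 2*y

trace(b^2) = trace(b)*trace(b) - trace(1) = y^2 - 2
trace(b^2 a) = trace(b)*trace(a b) - trace(a) = y*z - x
trace(a^-1 b^2) = trace(b^2)*trace(a) - trace(b^2 a) = x*y^2 - y*z - x
trace(a^-2 b^2) = trace(a^-1 b^2)*trace(a) - trace(a^-1 b^2 a) = x^2*y^2 - x*y*z - x^2 - y^2 + 2
trace(b^3) = trace(b)*trace(b^2) - trace(b) = y^3 - 3*y
trace(b^3 a) = trace(b)*trace(a b^2) - trace(a b) = y^2*z - x*y - z
trace(a^-1 b^3) = trace(b^3)*trace(a) - trace(b^3 a) = x*y^3 - y^2*z - 2*x*y + z
trace(a^-2 b^3) = trace(a^-1 b^3)*trace(a) - trace(a^-1 b^3 a) = x^2*y^3 - x*y^2*z - 2*x^2*y - y^3 + x*z + 3*y
assemble the triple (trace(r) - 2; trace(r a) - x; trace(r b) - y)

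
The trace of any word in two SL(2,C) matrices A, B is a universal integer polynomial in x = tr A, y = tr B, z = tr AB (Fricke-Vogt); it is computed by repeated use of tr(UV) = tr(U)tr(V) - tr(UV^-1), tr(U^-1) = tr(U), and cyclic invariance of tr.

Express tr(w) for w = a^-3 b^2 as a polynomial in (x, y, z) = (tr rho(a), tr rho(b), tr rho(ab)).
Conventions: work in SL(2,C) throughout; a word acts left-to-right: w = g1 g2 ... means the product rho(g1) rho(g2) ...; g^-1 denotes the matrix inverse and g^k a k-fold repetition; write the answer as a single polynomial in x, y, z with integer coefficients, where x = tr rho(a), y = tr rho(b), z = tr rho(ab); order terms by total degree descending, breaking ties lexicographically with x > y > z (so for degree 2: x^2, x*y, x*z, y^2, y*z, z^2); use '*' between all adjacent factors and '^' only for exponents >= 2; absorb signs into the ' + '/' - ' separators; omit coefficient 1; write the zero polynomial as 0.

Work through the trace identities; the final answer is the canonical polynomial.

x^3*y^2 - x^2*y*z - x^3 - 2*x*y^2 + y*z + 3*x

apply: tr(b^2) = tr(b) * tr(b) - tr(1) = y^2 - 2
apply: tr(b^2 a) = tr(b) * tr(a b) - tr(a) = y*z - x
tr(a^-1 b^2) = tr(b^2) * tr(a) - tr(b^2 a) = x*y^2 - y*z - x
tr(b^2 a^-2) = tr(a^-1 b^2) * tr(a) - tr(a^-1 b^2 a) = x^2*y^2 - x*y*z - x^2 - y^2 + 2
tr(a^-3 b^2) = tr(b^2 a^-2) * tr(a) - tr(b^2 a^-1) = x^3*y^2 - x^2*y*z - x^3 - 2*x*y^2 + y*z + 3*x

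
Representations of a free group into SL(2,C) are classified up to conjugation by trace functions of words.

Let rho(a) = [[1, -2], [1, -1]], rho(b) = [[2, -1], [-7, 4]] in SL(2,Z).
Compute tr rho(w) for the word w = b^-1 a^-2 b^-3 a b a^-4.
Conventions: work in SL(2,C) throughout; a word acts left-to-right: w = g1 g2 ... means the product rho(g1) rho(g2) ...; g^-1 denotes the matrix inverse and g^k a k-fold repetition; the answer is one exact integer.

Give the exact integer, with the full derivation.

385

rho(b^-1) = [[4, 1], [7, 2]]
... * rho(a^-1) = [[-1, 2], [-1, 1]]  ->  [[-5, 9], [-9, 16]]
... * rho(a^-1) = [[-1, 2], [-1, 1]]  ->  [[-4, -1], [-7, -2]]
... * rho(b^-1) = [[4, 1], [7, 2]]  ->  [[-23, -6], [-42, -11]]
... * rho(b^-1) = [[4, 1], [7, 2]]  ->  [[-134, -35], [-245, -64]]
... * rho(b^-1) = [[4, 1], [7, 2]]  ->  [[-781, -204], [-1428, -373]]
... * rho(a) = [[1, -2], [1, -1]]  ->  [[-985, 1766], [-1801, 3229]]
... * rho(b) = [[2, -1], [-7, 4]]  ->  [[-14332, 8049], [-26205, 14717]]
... * rho(a^-1) = [[-1, 2], [-1, 1]]  ->  [[6283, -20615], [11488, -37693]]
... * rho(a^-1) = [[-1, 2], [-1, 1]]  ->  [[14332, -8049], [26205, -14717]]
... * rho(a^-1) = [[-1, 2], [-1, 1]]  ->  [[-6283, 20615], [-11488, 37693]]
... * rho(a^-1) = [[-1, 2], [-1, 1]]  ->  [[-14332, 8049], [-26205, 14717]]
tr = -14332 + 14717 = 385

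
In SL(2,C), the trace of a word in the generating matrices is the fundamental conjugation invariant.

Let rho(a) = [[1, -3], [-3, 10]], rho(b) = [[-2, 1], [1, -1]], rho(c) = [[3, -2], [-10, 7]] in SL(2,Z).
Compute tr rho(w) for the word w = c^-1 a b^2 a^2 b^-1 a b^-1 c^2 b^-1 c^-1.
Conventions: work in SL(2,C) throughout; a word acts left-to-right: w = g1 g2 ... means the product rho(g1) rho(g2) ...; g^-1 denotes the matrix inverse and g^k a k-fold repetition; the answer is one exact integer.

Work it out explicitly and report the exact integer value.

rho(c^-1) = [[7, 2], [10, 3]]
... * rho(a) = [[1, -3], [-3, 10]]  ->  [[1, -1], [1, 0]]
... * rho(b) = [[-2, 1], [1, -1]]  ->  [[-3, 2], [-2, 1]]
... * rho(b) = [[-2, 1], [1, -1]]  ->  [[8, -5], [5, -3]]
... * rho(a) = [[1, -3], [-3, 10]]  ->  [[23, -74], [14, -45]]
... * rho(a) = [[1, -3], [-3, 10]]  ->  [[245, -809], [149, -492]]
... * rho(b^-1) = [[-1, -1], [-1, -2]]  ->  [[564, 1373], [343, 835]]
... * rho(a) = [[1, -3], [-3, 10]]  ->  [[-3555, 12038], [-2162, 7321]]
... * rho(b^-1) = [[-1, -1], [-1, -2]]  ->  [[-8483, -20521], [-5159, -12480]]
... * rho(c) = [[3, -2], [-10, 7]]  ->  [[179761, -126681], [109323, -77042]]
... * rho(c) = [[3, -2], [-10, 7]]  ->  [[1806093, -1246289], [1098389, -757940]]
... * rho(b^-1) = [[-1, -1], [-1, -2]]  ->  [[-559804, 686485], [-340449, 417491]]
... * rho(c^-1) = [[7, 2], [10, 3]]  ->  [[2946222, 939847], [1791767, 571575]]
tr = 2946222 + 571575 = 3517797

3517797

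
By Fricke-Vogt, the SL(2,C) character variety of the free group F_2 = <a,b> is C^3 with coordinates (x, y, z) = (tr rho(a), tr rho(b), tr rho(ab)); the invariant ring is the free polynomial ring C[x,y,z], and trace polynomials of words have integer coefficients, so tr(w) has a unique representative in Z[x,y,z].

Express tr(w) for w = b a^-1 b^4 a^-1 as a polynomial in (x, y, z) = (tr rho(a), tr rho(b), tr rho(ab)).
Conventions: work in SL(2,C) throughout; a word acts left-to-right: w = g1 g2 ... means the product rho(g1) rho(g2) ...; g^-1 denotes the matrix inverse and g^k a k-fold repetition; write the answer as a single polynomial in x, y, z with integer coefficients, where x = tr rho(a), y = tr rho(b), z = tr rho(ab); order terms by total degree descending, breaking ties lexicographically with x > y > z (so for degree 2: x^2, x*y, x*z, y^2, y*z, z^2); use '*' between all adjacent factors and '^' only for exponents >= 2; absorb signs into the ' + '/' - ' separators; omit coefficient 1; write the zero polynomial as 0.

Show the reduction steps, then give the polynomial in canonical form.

tr(b^2) = tr(b) tr(b) - tr(1) = y^2 - 2
tr(b^3) = tr(b) tr(b^2) - tr(b) = y^3 - 3*y
tr(b^4) = tr(b) tr(b^3) - tr(b^2) = y^4 - 4*y^2 + 2
tr(b^5) = tr(b) tr(b^4) - tr(b^3) = y^5 - 5*y^3 + 5*y
tr(a b^2) = tr(b) tr(a b) - tr(a) = y*z - x
tr(a b^3) = tr(b) tr(a b^2) - tr(a b) = y^2*z - x*y - z
tr(b^3 a b) = tr(b) tr(a b^3) - tr(a b^2) = y^3*z - x*y^2 - 2*y*z + x
tr(b^5 a) = tr(b) tr(b^3 a b) - tr(b^3 a) = y^4*z - x*y^3 - 3*y^2*z + 2*x*y + z
tr(b a^-1 b^4) = tr(b^5) tr(a) - tr(b^5 a) = x*y^5 - y^4*z - 4*x*y^3 + 3*y^2*z + 3*x*y - z
tr(a b a b) = tr(b a) tr(b a) - tr(1) = z^2 - 2
tr(a b a) = tr(a) tr(b a) - tr(b) = x*z - y
tr(b a b a b) = tr(b) tr(a b a b) - tr(a b a) = y*z^2 - x*z - y
tr(b a b a b^2) = tr(b) tr(b a b a b) - tr(b a b a) = y^2*z^2 - x*y*z - y^2 - z^2 + 2
tr(b^4 a b a) = tr(b) tr(b a b a b^2) - tr(b a b a b) = y^3*z^2 - x*y^2*z - y^3 - 2*y*z^2 + x*z + 3*y
tr(b a^-1 b^4 a) = tr(b^4 a b) tr(a) - tr(b^4 a b a) = x*y^4*z - x^2*y^3 - y^3*z^2 - 2*x*y^2*z + 2*x^2*y + y^3 + 2*y*z^2 - 3*y
tr(b a^-1 b^4 a^-1) = tr(b a^-1 b^4) tr(a) - tr(b a^-1 b^4 a) = x^2*y^5 - 2*x*y^4*z - 3*x^2*y^3 + y^3*z^2 + 5*x*y^2*z + x^2*y - y^3 - 2*y*z^2 - x*z + 3*y

x^2*y^5 - 2*x*y^4*z - 3*x^2*y^3 + y^3*z^2 + 5*x*y^2*z + x^2*y - y^3 - 2*y*z^2 - x*z + 3*y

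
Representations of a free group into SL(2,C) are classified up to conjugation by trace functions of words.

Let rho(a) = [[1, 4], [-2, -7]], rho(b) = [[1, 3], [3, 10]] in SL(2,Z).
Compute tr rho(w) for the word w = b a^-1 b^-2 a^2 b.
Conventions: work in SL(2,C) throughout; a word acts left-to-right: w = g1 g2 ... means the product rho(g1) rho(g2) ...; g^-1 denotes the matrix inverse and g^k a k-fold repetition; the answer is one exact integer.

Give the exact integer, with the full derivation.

rho(b) = [[1, 3], [3, 10]]
... * rho(a^-1) = [[-7, -4], [2, 1]]  ->  [[-1, -1], [-1, -2]]
... * rho(b^-1) = [[10, -3], [-3, 1]]  ->  [[-7, 2], [-4, 1]]
... * rho(b^-1) = [[10, -3], [-3, 1]]  ->  [[-76, 23], [-43, 13]]
... * rho(a) = [[1, 4], [-2, -7]]  ->  [[-122, -465], [-69, -263]]
... * rho(a) = [[1, 4], [-2, -7]]  ->  [[808, 2767], [457, 1565]]
... * rho(b) = [[1, 3], [3, 10]]  ->  [[9109, 30094], [5152, 17021]]
tr = 9109 + 17021 = 26130

26130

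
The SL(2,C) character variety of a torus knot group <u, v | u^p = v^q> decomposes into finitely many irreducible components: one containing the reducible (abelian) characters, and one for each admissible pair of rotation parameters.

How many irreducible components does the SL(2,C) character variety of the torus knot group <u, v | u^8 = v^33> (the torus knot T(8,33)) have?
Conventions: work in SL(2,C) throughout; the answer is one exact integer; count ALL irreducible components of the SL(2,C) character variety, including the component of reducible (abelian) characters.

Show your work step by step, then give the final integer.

In the torus knot group T(8,33), u^8 = v^33 is central, so an irreducible representation sends it to +I or -I (Schur).
So on each irreducible component the traces are pinned: tr(u) = 2*cos(pi*alpha/8) with 1 <= alpha <= 7, tr(v) = 2*cos(pi*beta/33) with 1 <= beta <= 32.
u^8 = (-1)^alpha I and v^33 = (-1)^beta I must agree, so alpha and beta have equal parity.
Counting: 4 odd alphas x 16 odd betas + 3 even alphas x 16 even betas = 64 + 48 = 112.
components with irreducible characters: 112; plus the single component of reducible (abelian) characters: total 113.

113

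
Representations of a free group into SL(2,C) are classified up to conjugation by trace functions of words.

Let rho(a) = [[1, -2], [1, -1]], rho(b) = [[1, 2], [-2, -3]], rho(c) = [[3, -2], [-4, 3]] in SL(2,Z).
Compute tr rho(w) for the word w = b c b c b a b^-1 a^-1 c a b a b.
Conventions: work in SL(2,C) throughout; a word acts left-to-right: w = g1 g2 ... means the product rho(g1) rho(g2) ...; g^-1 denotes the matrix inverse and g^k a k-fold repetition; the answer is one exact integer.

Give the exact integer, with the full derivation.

-820886

rho(b) = [[1, 2], [-2, -3]]
... * rho(c) = [[3, -2], [-4, 3]]  ->  [[-5, 4], [6, -5]]
... * rho(b) = [[1, 2], [-2, -3]]  ->  [[-13, -22], [16, 27]]
... * rho(c) = [[3, -2], [-4, 3]]  ->  [[49, -40], [-60, 49]]
... * rho(b) = [[1, 2], [-2, -3]]  ->  [[129, 218], [-158, -267]]
... * rho(a) = [[1, -2], [1, -1]]  ->  [[347, -476], [-425, 583]]
... * rho(b^-1) = [[-3, -2], [2, 1]]  ->  [[-1993, -1170], [2441, 1433]]
... * rho(a^-1) = [[-1, 2], [-1, 1]]  ->  [[3163, -5156], [-3874, 6315]]
... * rho(c) = [[3, -2], [-4, 3]]  ->  [[30113, -21794], [-36882, 26693]]
... * rho(a) = [[1, -2], [1, -1]]  ->  [[8319, -38432], [-10189, 47071]]
... * rho(b) = [[1, 2], [-2, -3]]  ->  [[85183, 131934], [-104331, -161591]]
... * rho(a) = [[1, -2], [1, -1]]  ->  [[217117, -302300], [-265922, 370253]]
... * rho(b) = [[1, 2], [-2, -3]]  ->  [[821717, 1341134], [-1006428, -1642603]]
tr = 821717 + -1642603 = -820886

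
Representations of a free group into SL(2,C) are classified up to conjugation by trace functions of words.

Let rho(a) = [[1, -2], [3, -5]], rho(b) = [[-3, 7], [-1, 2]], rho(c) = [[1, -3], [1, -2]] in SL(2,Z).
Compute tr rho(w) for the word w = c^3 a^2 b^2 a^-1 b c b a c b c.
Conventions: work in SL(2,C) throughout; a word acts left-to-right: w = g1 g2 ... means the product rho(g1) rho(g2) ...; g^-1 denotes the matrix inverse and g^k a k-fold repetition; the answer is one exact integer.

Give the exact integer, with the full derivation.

rho(c) = [[1, -3], [1, -2]]
... * rho(c) = [[1, -3], [1, -2]]  ->  [[-2, 3], [-1, 1]]
... * rho(c) = [[1, -3], [1, -2]]  ->  [[1, 0], [0, 1]]
... * rho(a) = [[1, -2], [3, -5]]  ->  [[1, -2], [3, -5]]
... * rho(a) = [[1, -2], [3, -5]]  ->  [[-5, 8], [-12, 19]]
... * rho(b) = [[-3, 7], [-1, 2]]  ->  [[7, -19], [17, -46]]
... * rho(b) = [[-3, 7], [-1, 2]]  ->  [[-2, 11], [-5, 27]]
... * rho(a^-1) = [[-5, 2], [-3, 1]]  ->  [[-23, 7], [-56, 17]]
... * rho(b) = [[-3, 7], [-1, 2]]  ->  [[62, -147], [151, -358]]
... * rho(c) = [[1, -3], [1, -2]]  ->  [[-85, 108], [-207, 263]]
... * rho(b) = [[-3, 7], [-1, 2]]  ->  [[147, -379], [358, -923]]
... * rho(a) = [[1, -2], [3, -5]]  ->  [[-990, 1601], [-2411, 3899]]
... * rho(c) = [[1, -3], [1, -2]]  ->  [[611, -232], [1488, -565]]
... * rho(b) = [[-3, 7], [-1, 2]]  ->  [[-1601, 3813], [-3899, 9286]]
... * rho(c) = [[1, -3], [1, -2]]  ->  [[2212, -2823], [5387, -6875]]
tr = 2212 + -6875 = -4663

-4663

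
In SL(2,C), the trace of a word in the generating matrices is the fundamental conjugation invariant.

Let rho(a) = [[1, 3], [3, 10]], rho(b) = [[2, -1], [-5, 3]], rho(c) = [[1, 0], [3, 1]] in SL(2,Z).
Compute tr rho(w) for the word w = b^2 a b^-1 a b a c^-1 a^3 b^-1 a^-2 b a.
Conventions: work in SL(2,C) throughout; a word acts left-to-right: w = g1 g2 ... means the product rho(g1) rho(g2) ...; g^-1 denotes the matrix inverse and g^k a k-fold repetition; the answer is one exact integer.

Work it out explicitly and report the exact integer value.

rho(b) = [[2, -1], [-5, 3]]
... * rho(b) = [[2, -1], [-5, 3]]  ->  [[9, -5], [-25, 14]]
... * rho(a) = [[1, 3], [3, 10]]  ->  [[-6, -23], [17, 65]]
... * rho(b^-1) = [[3, 1], [5, 2]]  ->  [[-133, -52], [376, 147]]
... * rho(a) = [[1, 3], [3, 10]]  ->  [[-289, -919], [817, 2598]]
... * rho(b) = [[2, -1], [-5, 3]]  ->  [[4017, -2468], [-11356, 6977]]
... * rho(a) = [[1, 3], [3, 10]]  ->  [[-3387, -12629], [9575, 35702]]
... * rho(c^-1) = [[1, 0], [-3, 1]]  ->  [[34500, -12629], [-97531, 35702]]
... * rho(a) = [[1, 3], [3, 10]]  ->  [[-3387, -22790], [9575, 64427]]
... * rho(a) = [[1, 3], [3, 10]]  ->  [[-71757, -238061], [202856, 672995]]
... * rho(a) = [[1, 3], [3, 10]]  ->  [[-785940, -2595881], [2221841, 7338518]]
... * rho(b^-1) = [[3, 1], [5, 2]]  ->  [[-15337225, -5977702], [43358113, 16898877]]
... * rho(a^-1) = [[10, -3], [-3, 1]]  ->  [[-135439144, 40033973], [382884499, -113175462]]
... * rho(a^-1) = [[10, -3], [-3, 1]]  ->  [[-1474493359, 446351405], [4168371376, -1261828959]]
... * rho(b) = [[2, -1], [-5, 3]]  ->  [[-5180743743, 2813547574], [14645887547, -7953858253]]
... * rho(a) = [[1, 3], [3, 10]]  ->  [[3259898979, 12593244511], [-9215687212, -35600919889]]
tr = 3259898979 + -35600919889 = -32341020910

-32341020910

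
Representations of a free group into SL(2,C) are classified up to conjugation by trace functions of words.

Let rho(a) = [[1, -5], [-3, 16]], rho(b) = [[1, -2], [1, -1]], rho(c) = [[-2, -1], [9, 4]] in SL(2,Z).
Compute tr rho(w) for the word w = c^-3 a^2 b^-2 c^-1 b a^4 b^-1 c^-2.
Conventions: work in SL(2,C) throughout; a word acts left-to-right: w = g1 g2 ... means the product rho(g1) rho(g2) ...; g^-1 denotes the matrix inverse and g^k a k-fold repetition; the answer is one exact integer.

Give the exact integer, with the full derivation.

-46404762

rho(c^-1) = [[4, 1], [-9, -2]]
... * rho(c^-1) = [[4, 1], [-9, -2]]  ->  [[7, 2], [-18, -5]]
... * rho(c^-1) = [[4, 1], [-9, -2]]  ->  [[10, 3], [-27, -8]]
... * rho(a) = [[1, -5], [-3, 16]]  ->  [[1, -2], [-3, 7]]
... * rho(a) = [[1, -5], [-3, 16]]  ->  [[7, -37], [-24, 127]]
... * rho(b^-1) = [[-1, 2], [-1, 1]]  ->  [[30, -23], [-103, 79]]
... * rho(b^-1) = [[-1, 2], [-1, 1]]  ->  [[-7, 37], [24, -127]]
... * rho(c^-1) = [[4, 1], [-9, -2]]  ->  [[-361, -81], [1239, 278]]
... * rho(b) = [[1, -2], [1, -1]]  ->  [[-442, 803], [1517, -2756]]
... * rho(a) = [[1, -5], [-3, 16]]  ->  [[-2851, 15058], [9785, -51681]]
... * rho(a) = [[1, -5], [-3, 16]]  ->  [[-48025, 255183], [164828, -875821]]
... * rho(a) = [[1, -5], [-3, 16]]  ->  [[-813574, 4323053], [2792291, -14837276]]
... * rho(a) = [[1, -5], [-3, 16]]  ->  [[-13782733, 73236718], [47304119, -251357871]]
... * rho(b^-1) = [[-1, 2], [-1, 1]]  ->  [[-59453985, 45671252], [204053752, -156749633]]
... * rho(c^-1) = [[4, 1], [-9, -2]]  ->  [[-648857208, -150796489], [2226961705, 517553018]]
... * rho(c^-1) = [[4, 1], [-9, -2]]  ->  [[-1238260431, -347264230], [4249869658, 1191855669]]
tr = -1238260431 + 1191855669 = -46404762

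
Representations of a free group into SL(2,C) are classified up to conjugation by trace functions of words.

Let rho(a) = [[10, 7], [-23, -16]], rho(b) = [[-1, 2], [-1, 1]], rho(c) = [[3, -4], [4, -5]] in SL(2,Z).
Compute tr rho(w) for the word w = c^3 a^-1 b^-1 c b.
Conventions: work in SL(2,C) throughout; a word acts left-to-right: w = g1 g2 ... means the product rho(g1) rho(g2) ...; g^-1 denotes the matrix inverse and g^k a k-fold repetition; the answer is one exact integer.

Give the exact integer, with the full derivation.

2630

rho(c) = [[3, -4], [4, -5]]
... * rho(c) = [[3, -4], [4, -5]]  ->  [[-7, 8], [-8, 9]]
... * rho(c) = [[3, -4], [4, -5]]  ->  [[11, -12], [12, -13]]
... * rho(a^-1) = [[-16, -7], [23, 10]]  ->  [[-452, -197], [-491, -214]]
... * rho(b^-1) = [[1, -2], [1, -1]]  ->  [[-649, 1101], [-705, 1196]]
... * rho(c) = [[3, -4], [4, -5]]  ->  [[2457, -2909], [2669, -3160]]
... * rho(b) = [[-1, 2], [-1, 1]]  ->  [[452, 2005], [491, 2178]]
tr = 452 + 2178 = 2630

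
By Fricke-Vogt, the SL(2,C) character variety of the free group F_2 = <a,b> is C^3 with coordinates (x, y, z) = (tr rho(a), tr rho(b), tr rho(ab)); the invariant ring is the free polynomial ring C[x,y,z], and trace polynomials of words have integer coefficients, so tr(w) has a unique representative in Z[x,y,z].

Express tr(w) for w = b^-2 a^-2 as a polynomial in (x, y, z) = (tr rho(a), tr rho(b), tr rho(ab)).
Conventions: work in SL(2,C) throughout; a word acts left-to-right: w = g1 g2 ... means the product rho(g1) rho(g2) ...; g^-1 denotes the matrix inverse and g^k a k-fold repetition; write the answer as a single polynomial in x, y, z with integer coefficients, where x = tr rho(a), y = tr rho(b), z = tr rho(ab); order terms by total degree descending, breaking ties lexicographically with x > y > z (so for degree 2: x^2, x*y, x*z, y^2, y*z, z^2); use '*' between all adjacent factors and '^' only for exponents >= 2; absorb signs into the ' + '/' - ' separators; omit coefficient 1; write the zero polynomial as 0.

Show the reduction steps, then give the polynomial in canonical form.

trace(b^-1) = trace(b) = y
reduce: trace(b^-1 a) = trace(a) trace(b) - trace(a b) = x*y - z
reduce: trace(b^-1 a^-1) = trace(b^-1) trace(a) - trace(b^-1 a) = z
trace(b^-1 a^-2) = trace(b^-1 a^-1) trace(a) - trace(b^-1) = x*z - y
trace(a^-2) = trace(a^-1) trace(a) - trace(1) = x^2 - 2
reduce: trace(b^-2 a^-2) = trace(b^-1 a^-2) trace(b) - trace(b^-1 a^-2 b) = x*y*z - x^2 - y^2 + 2

x*y*z - x^2 - y^2 + 2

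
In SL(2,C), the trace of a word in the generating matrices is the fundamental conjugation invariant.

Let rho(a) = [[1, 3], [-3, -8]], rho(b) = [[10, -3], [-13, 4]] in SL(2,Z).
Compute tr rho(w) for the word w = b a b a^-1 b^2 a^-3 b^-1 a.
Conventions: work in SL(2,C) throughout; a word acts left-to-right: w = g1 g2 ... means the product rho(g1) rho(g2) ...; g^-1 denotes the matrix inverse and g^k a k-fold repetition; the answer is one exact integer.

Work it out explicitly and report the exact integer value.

rho(b) = [[10, -3], [-13, 4]]
... * rho(a) = [[1, 3], [-3, -8]]  ->  [[19, 54], [-25, -71]]
... * rho(b) = [[10, -3], [-13, 4]]  ->  [[-512, 159], [673, -209]]
... * rho(a^-1) = [[-8, -3], [3, 1]]  ->  [[4573, 1695], [-6011, -2228]]
... * rho(b) = [[10, -3], [-13, 4]]  ->  [[23695, -6939], [-31146, 9121]]
... * rho(b) = [[10, -3], [-13, 4]]  ->  [[327157, -98841], [-430033, 129922]]
... * rho(a^-1) = [[-8, -3], [3, 1]]  ->  [[-2913779, -1080312], [3830030, 1420021]]
... * rho(a^-1) = [[-8, -3], [3, 1]]  ->  [[20069296, 7661025], [-26380177, -10070069]]
... * rho(a^-1) = [[-8, -3], [3, 1]]  ->  [[-137571293, -52546863], [180831209, 69070462]]
... * rho(b^-1) = [[4, 3], [13, 10]]  ->  [[-1233394391, -938182509], [1621240842, 1233198247]]
... * rho(a) = [[1, 3], [-3, -8]]  ->  [[1581153136, 3805276899], [-2078353899, -5001863450]]
tr = 1581153136 + -5001863450 = -3420710314

-3420710314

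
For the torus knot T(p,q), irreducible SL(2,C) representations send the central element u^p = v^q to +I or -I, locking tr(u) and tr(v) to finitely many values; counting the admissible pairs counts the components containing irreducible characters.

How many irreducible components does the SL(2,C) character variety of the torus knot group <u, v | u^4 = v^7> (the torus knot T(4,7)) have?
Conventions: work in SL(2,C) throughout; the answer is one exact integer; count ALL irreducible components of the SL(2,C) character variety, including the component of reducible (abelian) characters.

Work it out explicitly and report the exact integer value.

For T(4,7): irreducibility forces the central element u^4 = v^7 to one of +I, -I.
This locks tr(u) to 2*cos(pi*alpha/4), alpha in 1..3, and tr(v) to 2*cos(pi*beta/7), beta in 1..6, on each component of irreducible characters.
u^4 = (-1)^alpha I and v^7 = (-1)^beta I must agree, so alpha and beta have equal parity.
Enumerate parity-matched pairs: 2*3 odd-odd plus 1*3 even-even gives 9.
That is 9 components of irreducible characters, and with the reducible (abelian) component the total is 10.

10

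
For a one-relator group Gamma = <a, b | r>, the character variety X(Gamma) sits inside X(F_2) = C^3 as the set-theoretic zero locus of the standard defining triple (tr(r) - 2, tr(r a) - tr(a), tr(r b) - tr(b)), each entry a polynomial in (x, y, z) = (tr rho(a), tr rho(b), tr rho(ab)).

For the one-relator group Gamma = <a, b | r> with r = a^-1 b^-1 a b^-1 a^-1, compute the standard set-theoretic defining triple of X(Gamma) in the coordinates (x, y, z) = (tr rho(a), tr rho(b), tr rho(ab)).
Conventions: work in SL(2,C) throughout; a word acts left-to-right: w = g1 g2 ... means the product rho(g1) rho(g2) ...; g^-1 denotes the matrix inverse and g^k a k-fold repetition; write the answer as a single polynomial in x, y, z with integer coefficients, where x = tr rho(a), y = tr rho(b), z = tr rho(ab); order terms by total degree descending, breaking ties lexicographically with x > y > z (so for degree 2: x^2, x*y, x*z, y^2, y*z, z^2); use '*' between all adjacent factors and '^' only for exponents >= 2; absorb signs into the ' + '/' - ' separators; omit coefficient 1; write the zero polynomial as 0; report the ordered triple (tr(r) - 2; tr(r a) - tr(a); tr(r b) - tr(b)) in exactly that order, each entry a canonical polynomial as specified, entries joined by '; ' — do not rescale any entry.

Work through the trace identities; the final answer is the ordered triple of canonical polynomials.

x^2*y*z - x^3 - x*y^2 - x*z^2 + y*z + 3*x - 2; x*y*z - x^2 - z^2 - x + 2; x^2*y^2*z - x^3*y - x*y^3 - 2*x*y*z^2 + x^2*z + y^2*z + z^3 + 4*x*y - y - 3*z

trace(b^-1) = trace(b) = y
reduce: trace(b a b) = trace(b) trace(a b) - trace(a)  (reduce the b square) = y*z - x
so trace(b a b a) = trace(a b) trace(a b) - trace(1)  (split on a) = z^2 - 2
so trace(a^-1 b a b) = trace(b a b) trace(a) - trace(b a b a)  (eliminate a^-1) = x*y*z - x^2 - z^2 + 2
trace(a b^-1 a^-1 b) = trace(a^-1 b a) trace(b) - trace(a^-1 b a b)  (eliminate b^-1) = -x*y*z + x^2 + y^2 + z^2 - 2
so trace(b^-1 a b^-1 a^-1) = trace(a b^-1 a^-1) trace(b) - trace(a b^-1 a^-1 b)  (eliminate b^-1) = x*y*z - x^2 - z^2 + 2
reduce: trace(a b^-1) = trace(a) trace(b) - trace(a b)  (eliminate b^-1) = x*y - z
trace(b^-1 a b^-1) = trace(a b^-1) trace(b) - trace(a)  (eliminate b^-1) = x*y^2 - y*z - x
trace(a^-1 b^-1 a b^-1 a^-1) = trace(b^-1 a b^-1 a^-1) trace(a) - trace(b^-1 a b^-1)  (eliminate a^-1) = x^2*y*z - x^3 - x*y^2 - x*z^2 + y*z + 3*x
trace(a b a^-1 b^-1 a) = trace(a^2 b a^-1) trace(b) - trace(a^2 b a^-1 b)  (eliminate b^-1) = -x^2*y*z + x^3 + x*y^2 + x*z^2 - 3*x
so trace(a b a) = trace(a) trace(b a) - trace(b)  (reduce the a square) = x*z - y
reduce: trace(b a b a b) = trace(b) trace(a b a b) - trace(a b a)  (reduce the b square) = y*z^2 - x*z - y
reduce: trace(b a b a b a) = trace(b a b a) trace(b a) - trace(a b)  (split on b) = z^3 - 3*z
trace(a b a b a^-1 b) = trace(b a b a b) trace(a) - trace(b a b a b a)  (eliminate a^-1) = x*y*z^2 - x^2*z - z^3 - x*y + 3*z
trace(a b a^-1 b^-1 a b) = trace(a b a b a^-1) trace(b) - trace(a b a b a^-1 b)  (eliminate b^-1) = -x*y*z^2 + x^2*z + y^2*z + z^3 - 3*z
trace(b a^-1 b^-1 a b^-1 a) = trace(a b a^-1 b^-1 a) trace(b) - trace(a b a^-1 b^-1 a b)  (eliminate b^-1) = -x^2*y^2*z + x^3*y + x*y^3 + 2*x*y*z^2 - x^2*z - y^2*z - z^3 - 3*x*y + 3*z
so trace(a^-1 b^-1 a b^-1 a^-1 b) = trace(b a^-1 b^-1 a b^-1) trace(a) - trace(b a^-1 b^-1 a b^-1 a)  (eliminate a^-1) = x^2*y^2*z - x^3*y - x*y^3 - 2*x*y*z^2 + x^2*z + y^2*z + z^3 + 4*x*y - 3*z
assemble the triple (trace(r) - 2; trace(r a) - x; trace(r b) - y)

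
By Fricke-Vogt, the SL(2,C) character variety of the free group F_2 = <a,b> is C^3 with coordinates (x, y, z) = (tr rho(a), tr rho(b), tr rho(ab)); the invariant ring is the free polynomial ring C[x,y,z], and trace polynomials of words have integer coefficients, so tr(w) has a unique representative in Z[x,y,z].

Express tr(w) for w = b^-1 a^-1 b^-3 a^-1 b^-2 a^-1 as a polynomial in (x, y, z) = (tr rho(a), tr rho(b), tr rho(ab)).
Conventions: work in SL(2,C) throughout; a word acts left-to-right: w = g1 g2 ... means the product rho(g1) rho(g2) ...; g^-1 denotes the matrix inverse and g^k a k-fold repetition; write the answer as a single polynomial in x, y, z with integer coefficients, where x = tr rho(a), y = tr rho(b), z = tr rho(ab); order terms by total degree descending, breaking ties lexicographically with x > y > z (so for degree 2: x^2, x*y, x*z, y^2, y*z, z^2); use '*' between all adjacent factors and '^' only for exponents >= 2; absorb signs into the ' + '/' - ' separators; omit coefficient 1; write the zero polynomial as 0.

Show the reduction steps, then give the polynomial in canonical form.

use: tr(b^-1) = tr(b) = y
tr(b^-2) = tr(b^-1) tr(b) - tr(1) = y^2 - 2
tr(a b^-1) = tr(a) tr(b) - tr(a b) = x*y - z
apply: tr(b^-2 a) = tr(a b^-1) tr(b) - tr(a) = x*y^2 - y*z - x
tr(a^-1 b^-2) = tr(b^-2) tr(a) - tr(b^-2 a) = y*z - x
tr(b^-2 a^-1 b^-1) = tr(a^-1 b^-2) tr(b) - tr(a^-1 b^-1) = y^2*z - x*y - z
tr(b^-2 a^-1 b^-2) = tr(b^-2 a^-1 b^-1) tr(b) - tr(b^-2 a^-1) = y^3*z - x*y^2 - 2*y*z + x
apply: tr(a b a) = tr(a) tr(b a) - tr(b) = x*z - y
use: tr(a b a b) = tr(a b) tr(a b) - tr(1) = z^2 - 2
tr(b a b^-1 a) = tr(a b a) tr(b) - tr(a b a b) = x*y*z - y^2 - z^2 + 2
use: tr(a b^-1 a^-1 b) = tr(b a b^-1) tr(a) - tr(b a b^-1 a) = -x*y*z + x^2 + y^2 + z^2 - 2
tr(b^-1 a^-1 b^-1 a) = tr(a b^-1 a^-1) tr(b) - tr(a b^-1 a^-1 b) = x*y*z - x^2 - z^2 + 2
use: tr(b^-1 a b^-2 a^-1) = tr(b^-1 a^-1 b^-1 a) tr(b) - tr(b^-1 a^-1 b^-1 a b) = x*y^2*z - x^2*y - y*z^2 + y
use: tr(b^-2 a^-1 b^-2 a) = tr(b^-1 a b^-2 a^-1) tr(b) - tr(b^-1 a b^-2 a^-1 b) = x*y^3*z - x^2*y^2 - y^2*z^2 + 2
use: tr(a^-1 b^-2 a^-1 b^-2) = tr(b^-2 a^-1 b^-2) tr(a) - tr(b^-2 a^-1 b^-2 a) = y^2*z^2 - 2*x*y*z + x^2 - 2
use: tr(b^-2 a b^-1) = tr(a b^-2) tr(b) - tr(a b^-1) = x*y^3 - y^2*z - 2*x*y + z
apply: tr(a^2) = tr(a) tr(a) - tr(1) = x^2 - 2
tr(a b^-1 a) = tr(a^2) tr(b) - tr(a^2 b) = x^2*y - x*z - y
use: tr(a b^-1 a b^-1) = tr(a b^-1 a) tr(b) - tr(a b^-1 a b) = x^2*y^2 - 2*x*y*z + z^2 - 2
tr(b^-2 a b^-1 a) = tr(a b^-1 a b^-1) tr(b) - tr(a b^-1 a) = x^2*y^3 - 2*x*y^2*z - x^2*y + y*z^2 + x*z - y
tr(b^-1 a^-1 b^-2 a) = tr(b^-2 a b^-1) tr(a) - tr(b^-2 a b^-1 a) = x*y^2*z - x^2*y - y*z^2 + y
tr(a^-1 b^-2 a^-1 b^-1) = tr(b^-1 a^-1 b^-2) tr(a) - tr(b^-1 a^-1 b^-2 a) = y*z^2 - x*z - y
tr(b^-1 a^-1 b^-3 a^-1 b^-1) = tr(a^-1 b^-2 a^-1 b^-2) tr(b) - tr(a^-1 b^-2 a^-1 b^-1) = y^3*z^2 - 2*x*y^2*z + x^2*y - y*z^2 + x*z - y
use: tr(a^-2 b a b) = tr(a^-1 b a b) tr(a) - tr(a^-1 b a b a) = x^2*y*z - x^3 - x*z^2 - y*z + 3*x
use: tr(a^-1 b a b^-1 a^-1) = tr(a^-2 b a) tr(b) - tr(a^-2 b a b) = -x^2*y*z + x^3 + x*y^2 + x*z^2 - 3*x
apply: tr(b a^2 b) = tr(a) tr(b^2 a) - tr(b^2) = x*y*z - x^2 - y^2 + 2
use: tr(b a^2 b a) = tr(a) tr(b a b a) - tr(b a b) = x*z^2 - y*z - x
apply: tr(a b a^-1 b a) = tr(b a^2 b) tr(a) - tr(b a^2 b a) = x^2*y*z - x^3 - x*y^2 - x*z^2 + y*z + 3*x
tr(b a b a b a) = tr(a b) tr(a b a b) - tr(a^-1 b^-1) = z^3 - 3*z
apply: tr(a b a^-1 b a b) = tr(b a b a b) tr(a) - tr(b a b a b a) = x*y*z^2 - x^2*z - z^3 - x*y + 3*z
tr(b a^-1 b a b^-1 a) = tr(a b a^-1 b a) tr(b) - tr(a b a^-1 b a b) = x^2*y^2*z - x^3*y - x*y^3 - 2*x*y*z^2 + x^2*z + y^2*z + z^3 + 4*x*y - 3*z
tr(a^-1 b a b^-1 a^-1 b) = tr(b a^-1 b a b^-1) tr(a) - tr(b a^-1 b a b^-1 a) = -x^2*y^2*z + x^3*y + x*y^3 + 2*x*y*z^2 - x^2*z - y^2*z - z^3 - 3*x*y + 3*z
tr(b^-1 a^-1 b a b^-1 a^-1) = tr(a^-1 b a b^-1 a^-1) tr(b) - tr(a^-1 b a b^-1 a^-1 b) = -x*y*z^2 + x^2*z + y^2*z + z^3 - 3*z
tr(b^-2 a^-1 b a b^-1 a^-1) = tr(b^-1 a^-1 b a b^-1 a^-1) tr(b) - tr(b^-1 a^-1 b a b^-1 a^-1 b) = -x*y^2*z^2 + 2*x^2*y*z + y^3*z + y*z^3 - x^3 - x*y^2 - x*z^2 - 3*y*z + 3*x
use: tr(a b^-1 a^-1 b^-3 a^-1 b) = tr(b^-2 a^-1 b a b^-1 a^-1) tr(b) - tr(b^-2 a^-1 b a b^-1 a^-1 b) = -x*y^3*z^2 + 2*x^2*y^2*z + y^4*z + y^2*z^3 - x^3*y - x*y^3 - x^2*z - 4*y^2*z - z^3 + 3*x*y + 3*z
use: tr(b^-1 a^-1 b^-3 a^-1 b^-1 a) = tr(a b^-1 a^-1 b^-3 a^-1) tr(b) - tr(a b^-1 a^-1 b^-3 a^-1 b) = x*y^3*z^2 - 2*x^2*y^2*z - y^2*z^3 + x^3*y + x^2*z + 2*y^2*z + z^3 - 2*x*y - 3*z
use: tr(b^-1 a^-1 b^-1 a^-1 b^-3 a^-1) = tr(b^-1 a^-1 b^-3 a^-1 b^-1) tr(a) - tr(b^-1 a^-1 b^-3 a^-1 b^-1 a) = y^2*z^3 - x*y*z^2 - 2*y^2*z - z^3 + x*y + 3*z
tr(b^-2 a^-2 b^-1) = tr(b^-1 a^-2 b^-1) tr(b) - tr(b^-1 a^-2) = x*y^2*z - x^2*y - y^3 - x*z + 3*y
apply: tr(b^-2 a^-2 b^-1 a) = tr(b^-1 a b^-2 a^-1) tr(a) - tr(b^-1 a b^-2) = x^2*y^2*z - x^3*y - x*y^3 - x*y*z^2 + y^2*z + 3*x*y - z
use: tr(b^-1 a^-2 b^-1 a^-1 b^-1) = tr(b^-2 a^-2 b^-1) tr(a) - tr(b^-2 a^-2 b^-1 a) = x*y*z^2 - x^2*z - y^2*z + z
apply: tr(a^-1 b^-1 a^-1 b^-3 a^-1) = tr(b^-1 a^-2 b^-1 a^-1 b^-1) tr(b) - tr(b^-1 a^-2 b^-1 a^-1) = x*y^2*z^2 - x^2*y*z - y^3*z - x*z^2 + 2*y*z + x
tr(b^-1 a^-1 b^-3 a^-1 b^-2 a^-1) = tr(b^-1 a^-1 b^-1 a^-1 b^-3 a^-1) tr(b) - tr(b^-1 a^-1 b^-1 a^-1 b^-3 a^-1 b) = y^3*z^3 - 2*x*y^2*z^2 + x^2*y*z - y^3*z - y*z^3 + x*y^2 + x*z^2 + y*z - x

y^3*z^3 - 2*x*y^2*z^2 + x^2*y*z - y^3*z - y*z^3 + x*y^2 + x*z^2 + y*z - x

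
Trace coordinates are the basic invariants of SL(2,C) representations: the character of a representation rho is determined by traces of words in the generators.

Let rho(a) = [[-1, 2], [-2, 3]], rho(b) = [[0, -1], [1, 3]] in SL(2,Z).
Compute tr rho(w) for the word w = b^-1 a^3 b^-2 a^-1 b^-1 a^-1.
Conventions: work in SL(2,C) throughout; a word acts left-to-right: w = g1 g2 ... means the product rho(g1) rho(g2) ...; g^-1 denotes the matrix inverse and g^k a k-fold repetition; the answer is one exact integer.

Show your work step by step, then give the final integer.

rho(b^-1) = [[3, 1], [-1, 0]]
... * rho(a) = [[-1, 2], [-2, 3]]  ->  [[-5, 9], [1, -2]]
... * rho(a) = [[-1, 2], [-2, 3]]  ->  [[-13, 17], [3, -4]]
... * rho(a) = [[-1, 2], [-2, 3]]  ->  [[-21, 25], [5, -6]]
... * rho(b^-1) = [[3, 1], [-1, 0]]  ->  [[-88, -21], [21, 5]]
... * rho(b^-1) = [[3, 1], [-1, 0]]  ->  [[-243, -88], [58, 21]]
... * rho(a^-1) = [[3, -2], [2, -1]]  ->  [[-905, 574], [216, -137]]
... * rho(b^-1) = [[3, 1], [-1, 0]]  ->  [[-3289, -905], [785, 216]]
... * rho(a^-1) = [[3, -2], [2, -1]]  ->  [[-11677, 7483], [2787, -1786]]
tr = -11677 + -1786 = -13463

-13463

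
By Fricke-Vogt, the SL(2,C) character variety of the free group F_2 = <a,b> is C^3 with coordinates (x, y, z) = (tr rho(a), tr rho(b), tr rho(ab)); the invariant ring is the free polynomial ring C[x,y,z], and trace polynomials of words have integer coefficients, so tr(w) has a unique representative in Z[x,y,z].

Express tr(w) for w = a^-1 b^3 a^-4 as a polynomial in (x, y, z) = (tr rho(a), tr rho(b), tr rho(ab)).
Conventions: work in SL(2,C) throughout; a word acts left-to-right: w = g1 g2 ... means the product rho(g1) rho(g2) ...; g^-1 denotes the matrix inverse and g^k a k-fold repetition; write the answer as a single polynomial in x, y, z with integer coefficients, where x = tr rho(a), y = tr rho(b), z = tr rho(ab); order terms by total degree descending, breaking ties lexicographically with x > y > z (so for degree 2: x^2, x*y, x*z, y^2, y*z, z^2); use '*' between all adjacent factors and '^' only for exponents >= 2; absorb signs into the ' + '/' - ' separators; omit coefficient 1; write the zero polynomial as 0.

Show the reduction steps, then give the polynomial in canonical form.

use: trace(b^2) = trace(b) trace(b) - trace(1)  (reduce the b square) = y^2 - 2
apply: trace(b^3) = trace(b) trace(b^2) - trace(b)  (reduce the b square) = y^3 - 3*y
trace(b a b) = trace(b) trace(a b) - trace(a)  (reduce the b square) = y*z - x
use: trace(b^3 a) = trace(b) trace(b a b) - trace(b a)  (reduce the b square) = y^2*z - x*y - z
trace(a^-1 b^3) = trace(b^3) trace(a) - trace(b^3 a)  (eliminate a^-1) = x*y^3 - y^2*z - 2*x*y + z
trace(a^-2 b^3) = trace(a^-1 b^3) trace(a) - trace(a^-1 b^3 a)  (eliminate a^-1) = x^2*y^3 - x*y^2*z - 2*x^2*y - y^3 + x*z + 3*y
trace(a^-1 b^3 a^-2) = trace(a^-2 b^3) trace(a) - trace(a^-2 b^3 a)  (eliminate a^-1) = x^3*y^3 - x^2*y^2*z - 2*x^3*y - 2*x*y^3 + x^2*z + y^2*z + 5*x*y - z
trace(a^-2 b^3 a^-2) = trace(a^-1 b^3 a^-2) trace(a) - trace(a^-1 b^3 a^-1)  (eliminate a^-1) = x^4*y^3 - x^3*y^2*z - 2*x^4*y - 3*x^2*y^3 + x^3*z + 2*x*y^2*z + 7*x^2*y + y^3 - 2*x*z - 3*y
trace(a^-1 b^3 a^-4) = trace(a^-2 b^3 a^-2) trace(a) - trace(a^-2 b^3 a^-1)  (eliminate a^-1) = x^5*y^3 - x^4*y^2*z - 2*x^5*y - 4*x^3*y^3 + x^4*z + 3*x^2*y^2*z + 9*x^3*y + 3*x*y^3 - 3*x^2*z - y^2*z - 8*x*y + z

x^5*y^3 - x^4*y^2*z - 2*x^5*y - 4*x^3*y^3 + x^4*z + 3*x^2*y^2*z + 9*x^3*y + 3*x*y^3 - 3*x^2*z - y^2*z - 8*x*y + z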